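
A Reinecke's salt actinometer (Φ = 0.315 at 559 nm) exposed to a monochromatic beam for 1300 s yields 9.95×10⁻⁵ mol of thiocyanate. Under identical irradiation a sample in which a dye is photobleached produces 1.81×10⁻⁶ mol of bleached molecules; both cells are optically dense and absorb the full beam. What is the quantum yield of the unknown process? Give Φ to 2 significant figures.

Φ = 0.0057

Photons absorbed by the actinometer: 9.95×10⁻⁵ / 0.315 = 3.159×10⁻⁴ mol.
Φ(unknown) = 1.81×10⁻⁶ / 3.159×10⁻⁴ = 0.0057.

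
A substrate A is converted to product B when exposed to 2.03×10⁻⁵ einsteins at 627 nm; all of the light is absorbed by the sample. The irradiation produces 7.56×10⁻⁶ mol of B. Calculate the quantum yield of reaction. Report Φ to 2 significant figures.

Φ = 7.56×10⁻⁶ mol / 2.03×10⁻⁵ mol photons = 0.37.

Φ = 0.37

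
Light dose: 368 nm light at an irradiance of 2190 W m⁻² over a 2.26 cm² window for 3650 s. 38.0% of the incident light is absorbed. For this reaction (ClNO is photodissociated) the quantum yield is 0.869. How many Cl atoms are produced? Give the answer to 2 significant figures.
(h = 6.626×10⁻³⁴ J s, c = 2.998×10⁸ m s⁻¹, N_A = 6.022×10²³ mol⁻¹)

Photon energy at 368 nm: hc/λ = (6.626×10⁻³⁴)(2.998×10⁸)/(368×10⁻⁹) = 5.398×10⁻¹⁹ J.
Energy delivered: (2190 W m⁻²)(2.26×10⁻⁴ m²)(3650 s) = 1807 J.
Photons incident: 1807 / 5.398×10⁻¹⁹ = 3.348×10²¹, i.e. 3.348×10²¹/6.022×10²³ = 0.005560 mol.
Photons absorbed: 0.380 × 0.005560 = 0.002113 mol.
Product: Φ × n_abs = 0.869 × 0.002113 = 0.001836 mol.
As a count: 0.001836 × 6.022×10²³ = 1.1×10²¹.

1.1×10²¹ atoms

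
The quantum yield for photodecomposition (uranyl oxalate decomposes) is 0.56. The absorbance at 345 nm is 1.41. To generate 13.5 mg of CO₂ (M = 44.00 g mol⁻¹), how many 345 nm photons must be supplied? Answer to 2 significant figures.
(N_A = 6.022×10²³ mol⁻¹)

Product: 13.5 mg / 44.00 g mol⁻¹ = 3.068×10⁻⁴ mol.
Photons that must be absorbed: 3.068×10⁻⁴ / 0.56 = 5.479×10⁻⁴ mol.
Fraction absorbed: 1 − 10^(−1.41) = 0.9611.
Incident photons needed: 5.479×10⁻⁴ / 0.9611 = 5.701×10⁻⁴ mol.
Photon count: 5.701×10⁻⁴ × 6.022×10²³ = 3.4×10²⁰.

3.4×10²⁰ photons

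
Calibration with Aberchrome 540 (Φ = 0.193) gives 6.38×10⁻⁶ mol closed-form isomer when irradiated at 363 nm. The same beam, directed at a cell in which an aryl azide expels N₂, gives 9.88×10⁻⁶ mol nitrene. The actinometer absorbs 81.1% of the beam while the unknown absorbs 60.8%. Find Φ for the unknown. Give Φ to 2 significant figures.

Photons absorbed by the actinometer: 6.38×10⁻⁶ / 0.193 = 3.306×10⁻⁵ mol.
Incident flux: 3.306×10⁻⁵ / 0.811 = 4.076×10⁻⁵ einstein.
Absorbed by unknown: 0.608 × 4.076×10⁻⁵ = 2.478×10⁻⁵ mol.
Φ(unknown) = 9.88×10⁻⁶ / 2.478×10⁻⁵ = 0.40.

Φ = 0.40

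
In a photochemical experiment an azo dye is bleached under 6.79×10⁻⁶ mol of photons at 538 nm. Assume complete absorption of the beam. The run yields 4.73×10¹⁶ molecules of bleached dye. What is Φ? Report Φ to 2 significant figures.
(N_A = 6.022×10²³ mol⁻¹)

Φ = 0.012

Product: 4.73×10¹⁶ / 6.022×10²³ = 7.855×10⁻⁸ mol.
Φ = 7.855×10⁻⁸ mol / 6.79×10⁻⁶ mol photons = 0.012.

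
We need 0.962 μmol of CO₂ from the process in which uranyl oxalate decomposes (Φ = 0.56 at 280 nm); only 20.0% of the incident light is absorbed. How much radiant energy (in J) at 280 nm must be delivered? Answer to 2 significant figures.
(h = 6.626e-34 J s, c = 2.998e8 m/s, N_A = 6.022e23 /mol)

Product: 0.962 μmol = 9.62e-7 mol.
Photons that must be absorbed: 9.62e-7 / 0.56 = 1.718e-6 mol.
Incident photons needed: 1.718e-6 / 0.200 = 8.590e-6 mol.
Photon energy: hc/λ = 7.095e-19 J; per mole, 4.273e5 J mol⁻¹.
Energy required: 8.590e-6 × 4.273e5 = 3.7 J.

3.7 J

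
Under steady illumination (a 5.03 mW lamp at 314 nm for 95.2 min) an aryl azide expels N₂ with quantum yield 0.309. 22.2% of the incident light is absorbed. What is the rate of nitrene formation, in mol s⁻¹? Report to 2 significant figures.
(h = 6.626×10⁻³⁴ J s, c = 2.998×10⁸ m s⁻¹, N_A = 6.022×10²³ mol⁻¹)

9.1×10⁻¹⁰ mol s⁻¹

Photon energy at 314 nm: hc/λ = (6.626×10⁻³⁴)(2.998×10⁸)/(314×10⁻⁹) = 6.326×10⁻¹⁹ J.
Energy delivered: (5.03 mW)(5712 s) = 28.73 J.
Photons incident: 28.73 / 6.326×10⁻¹⁹ = 4.542×10¹⁹, i.e. 4.542×10¹⁹/6.022×10²³ = 7.542×10⁻⁵ mol.
Photons absorbed: 0.222 × 7.542×10⁻⁵ = 1.674×10⁻⁵ mol.
Product formed: 0.309 × 1.674×10⁻⁵ = 5.173×10⁻⁶ mol.
Rate: 5.173×10⁻⁶ / 5712 s = 9.1×10⁻¹⁰ mol s⁻¹.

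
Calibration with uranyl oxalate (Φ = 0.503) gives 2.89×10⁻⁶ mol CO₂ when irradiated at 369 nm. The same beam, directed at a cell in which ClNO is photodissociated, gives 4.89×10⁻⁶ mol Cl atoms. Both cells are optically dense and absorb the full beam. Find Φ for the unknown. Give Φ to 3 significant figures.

Photons absorbed by the actinometer: 2.89×10⁻⁶ / 0.503 = 5.746×10⁻⁶ mol.
Φ(unknown) = 4.89×10⁻⁶ / 5.746×10⁻⁶ = 0.851.

Φ = 0.851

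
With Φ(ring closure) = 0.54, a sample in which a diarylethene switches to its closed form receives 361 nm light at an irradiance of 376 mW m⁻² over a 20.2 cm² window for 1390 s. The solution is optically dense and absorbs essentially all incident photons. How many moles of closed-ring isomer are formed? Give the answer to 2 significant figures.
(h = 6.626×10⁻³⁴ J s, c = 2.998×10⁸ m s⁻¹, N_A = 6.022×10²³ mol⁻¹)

Photon energy at 361 nm: hc/λ = (6.626×10⁻³⁴)(2.998×10⁸)/(361×10⁻⁹) = 5.503×10⁻¹⁹ J.
Energy delivered: (376 mW m⁻²)(20.2×10⁻⁴ m²)(1390 s) = 1.056 J.
Photons incident: 1.056 / 5.503×10⁻¹⁹ = 1.919×10¹⁸, i.e. 1.919×10¹⁸/6.022×10²³ = 3.187×10⁻⁶ mol.
Product: Φ × n_abs = 0.54 × 3.187×10⁻⁶ = 1.721×10⁻⁶ mol.

1.7×10⁻⁶ mol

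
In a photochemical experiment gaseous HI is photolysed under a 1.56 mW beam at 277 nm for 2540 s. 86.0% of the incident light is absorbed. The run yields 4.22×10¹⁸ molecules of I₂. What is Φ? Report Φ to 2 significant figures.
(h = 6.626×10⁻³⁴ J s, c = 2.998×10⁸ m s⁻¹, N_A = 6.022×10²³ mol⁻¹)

Product: 4.22×10¹⁸ / 6.022×10²³ = 7.008×10⁻⁶ mol.
Photon energy at 277 nm: hc/λ = (6.626×10⁻³⁴)(2.998×10⁸)/(277×10⁻⁹) = 7.171×10⁻¹⁹ J.
Energy delivered: (1.56 mW)(2540 s) = 3.962 J.
Photons incident: 3.962 / 7.171×10⁻¹⁹ = 5.525×10¹⁸, i.e. 5.525×10¹⁸/6.022×10²³ = 9.175×10⁻⁶ mol.
Photons absorbed: 0.860 × 9.175×10⁻⁶ = 7.891×10⁻⁶ mol.
Φ = 7.008×10⁻⁶ mol / 7.891×10⁻⁶ mol photons = 0.89.

Φ = 0.89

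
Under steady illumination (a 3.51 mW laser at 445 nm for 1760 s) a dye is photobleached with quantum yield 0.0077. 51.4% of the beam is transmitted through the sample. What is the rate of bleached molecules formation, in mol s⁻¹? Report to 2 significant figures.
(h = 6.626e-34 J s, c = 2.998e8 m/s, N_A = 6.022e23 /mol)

4.9e-11 mol s⁻¹

Photon energy at 445 nm: hc/λ = (6.626e-34)(2.998e8)/(445e-9) = 4.464e-19 J.
Energy delivered: (3.51 mW)(1760 s) = 6.178 J.
Photons incident: 6.178 / 4.464e-19 = 1.384e19, i.e. 1.384e19/6.022e23 = 2.298e-5 mol.
Fraction absorbed: 1 − 51.4/100 = 0.4860.
Photons absorbed: 0.4860 × 2.298e-5 = 1.117e-5 mol.
Product formed: 0.0077 × 1.117e-5 = 8.601e-8 mol.
Rate: 8.601e-8 / 1760 s = 4.9e-11 mol s⁻¹.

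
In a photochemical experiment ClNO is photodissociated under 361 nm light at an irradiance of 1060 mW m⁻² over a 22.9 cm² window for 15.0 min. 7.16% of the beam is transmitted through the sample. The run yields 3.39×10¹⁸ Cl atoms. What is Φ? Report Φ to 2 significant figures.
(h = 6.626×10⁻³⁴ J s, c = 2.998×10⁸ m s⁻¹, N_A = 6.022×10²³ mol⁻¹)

Φ = 0.92

Product: 3.39×10¹⁸ / 6.022×10²³ = 5.629×10⁻⁶ mol.
Photon energy at 361 nm: hc/λ = (6.626×10⁻³⁴)(2.998×10⁸)/(361×10⁻⁹) = 5.503×10⁻¹⁹ J.
Energy delivered: (1060 mW m⁻²)(22.9×10⁻⁴ m²)(900 s) = 2.185 J.
Photons incident: 2.185 / 5.503×10⁻¹⁹ = 3.971×10¹⁸, i.e. 3.971×10¹⁸/6.022×10²³ = 6.594×10⁻⁶ mol.
Fraction absorbed: 1 − 7.16/100 = 0.9284.
Photons absorbed: 0.9284 × 6.594×10⁻⁶ = 6.122×10⁻⁶ mol.
Φ = 5.629×10⁻⁶ mol / 6.122×10⁻⁶ mol photons = 0.92.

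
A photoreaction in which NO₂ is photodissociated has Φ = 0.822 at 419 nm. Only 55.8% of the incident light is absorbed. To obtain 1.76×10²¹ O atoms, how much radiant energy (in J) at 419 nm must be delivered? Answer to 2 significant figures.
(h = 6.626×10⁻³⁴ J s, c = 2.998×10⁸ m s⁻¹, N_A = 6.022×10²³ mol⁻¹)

Product: 1.76×10²¹ / 6.022×10²³ = 0.002923 mol.
Photons that must be absorbed: 0.002923 / 0.822 = 0.003556 mol.
Incident photons needed: 0.003556 / 0.558 = 0.006373 mol.
Photon energy: hc/λ = 4.741×10⁻¹⁹ J; per mole, 2.855×10⁵ J mol⁻¹.
Energy required: 0.006373 × 2.855×10⁵ = 1800 J.

1800 J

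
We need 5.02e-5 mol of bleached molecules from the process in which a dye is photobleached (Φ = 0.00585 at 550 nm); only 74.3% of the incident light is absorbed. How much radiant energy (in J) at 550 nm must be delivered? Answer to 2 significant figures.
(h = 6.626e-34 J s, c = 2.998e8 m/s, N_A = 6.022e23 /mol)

2500 J

Photons that must be absorbed: 5.02e-5 / 0.00585 = 0.008581 mol.
Incident photons needed: 0.008581 / 0.743 = 0.01155 mol.
Photon energy: hc/λ = 3.612e-19 J; per mole, 2.175e5 J mol⁻¹.
Energy required: 0.01155 × 2.175e5 = 2500 J.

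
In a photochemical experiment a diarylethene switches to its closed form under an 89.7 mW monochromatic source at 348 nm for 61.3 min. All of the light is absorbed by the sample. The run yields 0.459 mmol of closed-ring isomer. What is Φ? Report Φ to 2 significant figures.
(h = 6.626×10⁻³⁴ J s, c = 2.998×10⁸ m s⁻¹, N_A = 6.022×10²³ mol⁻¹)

Φ = 0.48

Product: 0.459 mmol = 4.59×10⁻⁴ mol.
Photon energy at 348 nm: hc/λ = (6.626×10⁻³⁴)(2.998×10⁸)/(348×10⁻⁹) = 5.708×10⁻¹⁹ J.
Energy delivered: (89.7 mW)(3678 s) = 329.9 J.
Photons incident: 329.9 / 5.708×10⁻¹⁹ = 5.780×10²⁰, i.e. 5.780×10²⁰/6.022×10²³ = 9.598×10⁻⁴ mol.
Φ = 4.59×10⁻⁴ mol / 9.598×10⁻⁴ mol photons = 0.48.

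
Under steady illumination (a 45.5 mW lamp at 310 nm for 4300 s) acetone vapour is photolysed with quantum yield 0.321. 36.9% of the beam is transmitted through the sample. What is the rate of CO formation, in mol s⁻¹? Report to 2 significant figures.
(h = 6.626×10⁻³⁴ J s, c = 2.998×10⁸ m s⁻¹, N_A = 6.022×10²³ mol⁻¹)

2.4×10⁻⁸ mol s⁻¹

Photon energy at 310 nm: hc/λ = (6.626×10⁻³⁴)(2.998×10⁸)/(310×10⁻⁹) = 6.408×10⁻¹⁹ J.
Energy delivered: (45.5 mW)(4300 s) = 195.7 J.
Photons incident: 195.7 / 6.408×10⁻¹⁹ = 3.054×10²⁰, i.e. 3.054×10²⁰/6.022×10²³ = 5.071×10⁻⁴ mol.
Fraction absorbed: 1 − 36.9/100 = 0.6310.
Photons absorbed: 0.6310 × 5.071×10⁻⁴ = 3.200×10⁻⁴ mol.
Product formed: 0.321 × 3.200×10⁻⁴ = 1.027×10⁻⁴ mol.
Rate: 1.027×10⁻⁴ / 4300 s = 2.4×10⁻⁸ mol s⁻¹.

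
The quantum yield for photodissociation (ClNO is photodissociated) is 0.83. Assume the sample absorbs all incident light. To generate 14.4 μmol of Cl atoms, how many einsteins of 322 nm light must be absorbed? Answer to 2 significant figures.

1.7e-5 einstein

Product: 14.4 μmol = 1.44e-5 mol.
Photons that must be absorbed: 1.44e-5 / 0.83 = 1.735e-5 mol.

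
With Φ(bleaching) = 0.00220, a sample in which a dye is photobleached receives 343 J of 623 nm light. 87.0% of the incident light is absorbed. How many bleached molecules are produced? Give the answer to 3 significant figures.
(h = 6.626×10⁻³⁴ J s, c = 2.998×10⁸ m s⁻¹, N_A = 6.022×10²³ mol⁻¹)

2.06×10¹⁸ bleached molecules

Photon energy at 623 nm: hc/λ = (6.626×10⁻³⁴)(2.998×10⁸)/(623×10⁻⁹) = 3.189×10⁻¹⁹ J.
Photons incident: 343 / 3.189×10⁻¹⁹ = 1.076×10²¹, i.e. 1.076×10²¹/6.022×10²³ = 0.001787 mol.
Photons absorbed: 0.870 × 0.001787 = 0.001555 mol.
Product: Φ × n_abs = 0.00220 × 0.001555 = 3.421×10⁻⁶ mol.
As a count: 3.421×10⁻⁶ × 6.022×10²³ = 2.06×10¹⁸.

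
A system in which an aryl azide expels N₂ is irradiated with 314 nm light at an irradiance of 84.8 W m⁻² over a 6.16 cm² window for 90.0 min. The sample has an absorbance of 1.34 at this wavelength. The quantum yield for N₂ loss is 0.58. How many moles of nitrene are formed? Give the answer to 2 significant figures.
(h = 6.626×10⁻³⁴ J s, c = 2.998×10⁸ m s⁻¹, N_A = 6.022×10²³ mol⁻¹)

4.1×10⁻⁴ mol

Photon energy at 314 nm: hc/λ = (6.626×10⁻³⁴)(2.998×10⁸)/(314×10⁻⁹) = 6.326×10⁻¹⁹ J.
Energy delivered: (84.8 W m⁻²)(6.16×10⁻⁴ m²)(5400 s) = 282.1 J.
Photons incident: 282.1 / 6.326×10⁻¹⁹ = 4.459×10²⁰, i.e. 4.459×10²⁰/6.022×10²³ = 7.405×10⁻⁴ mol.
Fraction absorbed: 1 − 10^(−1.34) = 0.9543.
Photons absorbed: 0.9543 × 7.405×10⁻⁴ = 7.067×10⁻⁴ mol.
Product: Φ × n_abs = 0.58 × 7.067×10⁻⁴ = 4.099×10⁻⁴ mol.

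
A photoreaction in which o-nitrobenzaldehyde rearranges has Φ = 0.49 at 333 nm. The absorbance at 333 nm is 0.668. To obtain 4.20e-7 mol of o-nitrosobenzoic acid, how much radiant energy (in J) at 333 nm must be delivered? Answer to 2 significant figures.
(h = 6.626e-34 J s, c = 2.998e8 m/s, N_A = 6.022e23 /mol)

Photons that must be absorbed: 4.20e-7 / 0.49 = 8.571e-7 mol.
Fraction absorbed: 1 − 10^(−0.668) = 0.7852.
Incident photons needed: 8.571e-7 / 0.7852 = 1.092e-6 mol.
Photon energy: hc/λ = 5.965e-19 J; per mole, 3.592e5 J mol⁻¹.
Energy required: 1.092e-6 × 3.592e5 = 0.39 J.

0.39 J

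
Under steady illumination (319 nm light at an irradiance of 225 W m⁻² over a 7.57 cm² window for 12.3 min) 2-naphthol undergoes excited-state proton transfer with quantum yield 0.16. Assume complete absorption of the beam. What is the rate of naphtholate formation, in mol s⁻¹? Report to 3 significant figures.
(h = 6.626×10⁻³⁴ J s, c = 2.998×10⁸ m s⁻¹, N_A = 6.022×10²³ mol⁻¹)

7.27×10⁻⁸ mol s⁻¹

Photon energy at 319 nm: hc/λ = (6.626×10⁻³⁴)(2.998×10⁸)/(319×10⁻⁹) = 6.227×10⁻¹⁹ J.
Energy delivered: (225 W m⁻²)(7.57×10⁻⁴ m²)(738 s) = 125.7 J.
Photons incident: 125.7 / 6.227×10⁻¹⁹ = 2.019×10²⁰, i.e. 2.019×10²⁰/6.022×10²³ = 3.353×10⁻⁴ mol.
Product formed: 0.16 × 3.353×10⁻⁴ = 5.365×10⁻⁵ mol.
Rate: 5.365×10⁻⁵ / 738 s = 7.27×10⁻⁸ mol s⁻¹.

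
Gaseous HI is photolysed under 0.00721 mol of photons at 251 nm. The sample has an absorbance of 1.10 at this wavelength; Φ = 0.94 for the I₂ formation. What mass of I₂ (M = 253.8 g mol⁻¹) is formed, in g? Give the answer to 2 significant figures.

Fraction absorbed: 1 − 10^(−1.10) = 0.9206.
Photons absorbed: 0.9206 × 0.00721 = 0.006638 mol.
Product: Φ × n_abs = 0.94 × 0.006638 = 0.006240 mol.
Mass: 0.006240 × 253.8 = 1.584 g = 1.6 g.

1.6 g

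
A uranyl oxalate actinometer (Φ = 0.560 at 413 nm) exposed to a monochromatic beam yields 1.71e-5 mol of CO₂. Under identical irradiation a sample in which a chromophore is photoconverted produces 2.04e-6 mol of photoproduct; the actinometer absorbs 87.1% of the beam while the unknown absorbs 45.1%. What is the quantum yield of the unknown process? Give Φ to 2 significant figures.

Photons absorbed by the actinometer: 1.71e-5 / 0.560 = 3.054e-5 mol.
Incident flux: 3.054e-5 / 0.871 = 3.506e-5 einstein.
Absorbed by unknown: 0.451 × 3.506e-5 = 1.581e-5 mol.
Φ(unknown) = 2.04e-6 / 1.581e-5 = 0.13.

Φ = 0.13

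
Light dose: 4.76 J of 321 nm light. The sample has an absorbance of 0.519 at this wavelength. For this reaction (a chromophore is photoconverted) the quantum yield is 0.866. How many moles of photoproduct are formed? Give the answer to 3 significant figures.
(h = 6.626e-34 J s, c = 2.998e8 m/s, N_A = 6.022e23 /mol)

7.71e-6 mol

Photon energy at 321 nm: hc/λ = (6.626e-34)(2.998e8)/(321e-9) = 6.188e-19 J.
Photons incident: 4.76 / 6.188e-19 = 7.692e18, i.e. 7.692e18/6.022e23 = 1.277e-5 mol.
Fraction absorbed: 1 − 10^(−0.519) = 0.6973.
Photons absorbed: 0.6973 × 1.277e-5 = 8.905e-6 mol.
Product: Φ × n_abs = 0.866 × 8.905e-6 = 7.712e-6 mol.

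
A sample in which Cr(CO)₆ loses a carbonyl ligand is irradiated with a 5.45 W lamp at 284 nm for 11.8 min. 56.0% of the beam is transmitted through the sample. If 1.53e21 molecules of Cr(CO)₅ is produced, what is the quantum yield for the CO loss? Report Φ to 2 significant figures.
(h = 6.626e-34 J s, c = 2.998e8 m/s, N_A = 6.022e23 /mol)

Product: 1.53e21 / 6.022e23 = 0.002541 mol.
Photon energy at 284 nm: hc/λ = (6.626e-34)(2.998e8)/(284e-9) = 6.995e-19 J.
Energy delivered: (5.45 W)(708 s) = 3859 J.
Photons incident: 3859 / 6.995e-19 = 5.517e21, i.e. 5.517e21/6.022e23 = 0.009161 mol.
Fraction absorbed: 1 − 56.0/100 = 0.4400.
Photons absorbed: 0.4400 × 0.009161 = 0.004031 mol.
Φ = 0.002541 mol / 0.004031 mol photons = 0.63.

Φ = 0.63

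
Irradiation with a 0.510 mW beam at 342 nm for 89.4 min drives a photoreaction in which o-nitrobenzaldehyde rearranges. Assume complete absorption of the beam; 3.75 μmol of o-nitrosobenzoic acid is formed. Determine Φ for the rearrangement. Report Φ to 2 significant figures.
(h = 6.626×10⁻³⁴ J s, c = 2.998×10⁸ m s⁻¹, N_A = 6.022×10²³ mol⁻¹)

Product: 3.75 μmol = 3.75×10⁻⁶ mol.
Photon energy at 342 nm: hc/λ = (6.626×10⁻³⁴)(2.998×10⁸)/(342×10⁻⁹) = 5.808×10⁻¹⁹ J.
Energy delivered: (0.510 mW)(5364 s) = 2.736 J.
Photons incident: 2.736 / 5.808×10⁻¹⁹ = 4.711×10¹⁸, i.e. 4.711×10¹⁸/6.022×10²³ = 7.823×10⁻⁶ mol.
Φ = 3.75×10⁻⁶ mol / 7.823×10⁻⁶ mol photons = 0.48.

Φ = 0.48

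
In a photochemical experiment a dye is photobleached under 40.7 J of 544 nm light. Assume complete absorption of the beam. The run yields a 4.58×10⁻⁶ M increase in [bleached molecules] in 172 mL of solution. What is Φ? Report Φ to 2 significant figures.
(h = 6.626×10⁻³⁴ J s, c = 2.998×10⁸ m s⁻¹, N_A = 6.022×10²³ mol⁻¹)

Product: (4.58×10⁻⁶ M)(0.172 L) = 7.878×10⁻⁷ mol.
Photon energy at 544 nm: hc/λ = (6.626×10⁻³⁴)(2.998×10⁸)/(544×10⁻⁹) = 3.652×10⁻¹⁹ J.
Photons incident: 40.7 / 3.652×10⁻¹⁹ = 1.114×10²⁰, i.e. 1.114×10²⁰/6.022×10²³ = 1.850×10⁻⁴ mol.
Φ = 7.878×10⁻⁷ mol / 1.850×10⁻⁴ mol photons = 0.0043.

Φ = 0.0043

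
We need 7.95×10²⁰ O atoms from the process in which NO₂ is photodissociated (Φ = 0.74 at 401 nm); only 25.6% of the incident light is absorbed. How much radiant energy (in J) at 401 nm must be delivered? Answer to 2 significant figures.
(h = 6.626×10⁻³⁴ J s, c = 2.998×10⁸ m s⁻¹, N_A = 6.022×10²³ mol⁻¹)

2100 J

Product: 7.95×10²⁰ / 6.022×10²³ = 0.001320 mol.
Photons that must be absorbed: 0.001320 / 0.74 = 0.001784 mol.
Incident photons needed: 0.001784 / 0.256 = 0.006969 mol.
Photon energy: hc/λ = 4.954×10⁻¹⁹ J; per mole, 2.983×10⁵ J mol⁻¹.
Energy required: 0.006969 × 2.983×10⁵ = 2100 J.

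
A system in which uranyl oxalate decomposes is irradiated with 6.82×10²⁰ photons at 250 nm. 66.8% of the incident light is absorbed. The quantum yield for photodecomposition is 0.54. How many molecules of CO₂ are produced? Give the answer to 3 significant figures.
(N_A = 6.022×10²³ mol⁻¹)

Moles of photons: 6.82×10²⁰ / 6.022×10²³ = 0.001133 mol.
Photons absorbed: 0.668 × 0.001133 = 7.568×10⁻⁴ mol.
Product: Φ × n_abs = 0.54 × 7.568×10⁻⁴ = 4.087×10⁻⁴ mol.
As a count: 4.087×10⁻⁴ × 6.022×10²³ = 2.46×10²⁰.

2.46×10²⁰ molecules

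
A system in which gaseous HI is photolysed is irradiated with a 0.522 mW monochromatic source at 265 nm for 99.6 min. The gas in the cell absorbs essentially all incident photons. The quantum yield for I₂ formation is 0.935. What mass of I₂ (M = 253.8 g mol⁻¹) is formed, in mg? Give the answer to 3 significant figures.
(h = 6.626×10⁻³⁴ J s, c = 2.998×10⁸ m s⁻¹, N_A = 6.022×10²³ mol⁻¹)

1.64 mg

Photon energy at 265 nm: hc/λ = (6.626×10⁻³⁴)(2.998×10⁸)/(265×10⁻⁹) = 7.496×10⁻¹⁹ J.
Energy delivered: (0.522 mW)(5976 s) = 3.119 J.
Photons incident: 3.119 / 7.496×10⁻¹⁹ = 4.161×10¹⁸, i.e. 4.161×10¹⁸/6.022×10²³ = 6.910×10⁻⁶ mol.
Product: Φ × n_abs = 0.935 × 6.910×10⁻⁶ = 6.461×10⁻⁶ mol.
Mass: 6.461×10⁻⁶ × 253.8 = 0.001640 g = 1.64 mg.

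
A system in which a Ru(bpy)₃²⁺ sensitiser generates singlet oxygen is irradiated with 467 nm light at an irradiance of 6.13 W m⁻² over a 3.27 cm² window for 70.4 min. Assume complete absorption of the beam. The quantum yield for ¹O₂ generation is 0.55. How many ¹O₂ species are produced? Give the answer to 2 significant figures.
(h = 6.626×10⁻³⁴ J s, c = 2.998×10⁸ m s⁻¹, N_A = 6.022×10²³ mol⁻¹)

Photon energy at 467 nm: hc/λ = (6.626×10⁻³⁴)(2.998×10⁸)/(467×10⁻⁹) = 4.254×10⁻¹⁹ J.
Energy delivered: (6.13 W m⁻²)(3.27×10⁻⁴ m²)(4224 s) = 8.467 J.
Photons incident: 8.467 / 4.254×10⁻¹⁹ = 1.990×10¹⁹, i.e. 1.990×10¹⁹/6.022×10²³ = 3.305×10⁻⁵ mol.
Product: Φ × n_abs = 0.55 × 3.305×10⁻⁵ = 1.818×10⁻⁵ mol.
As a count: 1.818×10⁻⁵ × 6.022×10²³ = 1.1×10¹⁹.

1.1×10¹⁹ species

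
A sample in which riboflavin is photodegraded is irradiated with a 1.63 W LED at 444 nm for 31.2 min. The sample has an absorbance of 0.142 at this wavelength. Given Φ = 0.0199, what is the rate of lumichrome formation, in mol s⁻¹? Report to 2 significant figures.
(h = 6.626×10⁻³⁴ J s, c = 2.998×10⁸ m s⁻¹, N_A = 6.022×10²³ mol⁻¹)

Photon energy at 444 nm: hc/λ = (6.626×10⁻³⁴)(2.998×10⁸)/(444×10⁻⁹) = 4.474×10⁻¹⁹ J.
Energy delivered: (1.63 W)(1872 s) = 3051 J.
Photons incident: 3051 / 4.474×10⁻¹⁹ = 6.819×10²¹, i.e. 6.819×10²¹/6.022×10²³ = 0.01132 mol.
Fraction absorbed: 1 − 10^(−0.142) = 0.2789.
Photons absorbed: 0.2789 × 0.01132 = 0.003157 mol.
Product formed: 0.0199 × 0.003157 = 6.282×10⁻⁵ mol.
Rate: 6.282×10⁻⁵ / 1872 s = 3.4×10⁻⁸ mol s⁻¹.

3.4×10⁻⁸ mol s⁻¹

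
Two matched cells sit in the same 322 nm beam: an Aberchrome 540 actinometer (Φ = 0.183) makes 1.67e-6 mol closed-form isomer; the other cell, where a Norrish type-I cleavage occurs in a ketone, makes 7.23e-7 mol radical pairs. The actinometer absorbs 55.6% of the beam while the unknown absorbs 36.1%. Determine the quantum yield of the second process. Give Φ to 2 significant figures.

Photons absorbed by the actinometer: 1.67e-6 / 0.183 = 9.126e-6 mol.
Incident flux: 9.126e-6 / 0.556 = 1.641e-5 einstein.
Absorbed by unknown: 0.361 × 1.641e-5 = 5.924e-6 mol.
Φ(unknown) = 7.23e-7 / 5.924e-6 = 0.12.

Φ = 0.12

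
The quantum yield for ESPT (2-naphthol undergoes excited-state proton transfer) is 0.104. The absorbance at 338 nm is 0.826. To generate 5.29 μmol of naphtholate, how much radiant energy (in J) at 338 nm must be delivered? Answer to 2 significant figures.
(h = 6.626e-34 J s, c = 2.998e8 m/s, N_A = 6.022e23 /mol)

21 J

Product: 5.29 μmol = 5.29e-6 mol.
Photons that must be absorbed: 5.29e-6 / 0.104 = 5.087e-5 mol.
Fraction absorbed: 1 − 10^(−0.826) = 0.8507.
Incident photons needed: 5.087e-5 / 0.8507 = 5.980e-5 mol.
Photon energy: hc/λ = 5.877e-19 J; per mole, 3.539e5 J mol⁻¹.
Energy required: 5.980e-5 × 3.539e5 = 21 J.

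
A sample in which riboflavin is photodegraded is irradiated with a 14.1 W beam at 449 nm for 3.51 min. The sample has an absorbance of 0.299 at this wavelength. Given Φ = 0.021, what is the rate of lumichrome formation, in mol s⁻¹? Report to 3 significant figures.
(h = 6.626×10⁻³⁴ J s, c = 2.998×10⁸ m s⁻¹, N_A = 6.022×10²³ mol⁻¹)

Photon energy at 449 nm: hc/λ = (6.626×10⁻³⁴)(2.998×10⁸)/(449×10⁻⁹) = 4.424×10⁻¹⁹ J.
Energy delivered: (14.1 W)(210.6 s) = 2969 J.
Photons incident: 2969 / 4.424×10⁻¹⁹ = 6.711×10²¹, i.e. 6.711×10²¹/6.022×10²³ = 0.01114 mol.
Fraction absorbed: 1 − 10^(−0.299) = 0.4977.
Photons absorbed: 0.4977 × 0.01114 = 0.005544 mol.
Product formed: 0.021 × 0.005544 = 1.164×10⁻⁴ mol.
Rate: 1.164×10⁻⁴ / 210.6 s = 5.53×10⁻⁷ mol s⁻¹.

5.53×10⁻⁷ mol s⁻¹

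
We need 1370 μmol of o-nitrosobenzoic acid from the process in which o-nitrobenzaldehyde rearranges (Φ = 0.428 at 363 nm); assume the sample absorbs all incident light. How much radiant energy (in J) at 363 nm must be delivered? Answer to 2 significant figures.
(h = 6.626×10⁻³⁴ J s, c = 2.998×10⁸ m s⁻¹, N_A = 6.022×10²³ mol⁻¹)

1100 J

Product: 1370 μmol = 0.00137 mol.
Photons that must be absorbed: 0.00137 / 0.428 = 0.003201 mol.
Photon energy: hc/λ = 5.472×10⁻¹⁹ J; per mole, 3.295×10⁵ J mol⁻¹.
Energy required: 0.003201 × 3.295×10⁵ = 1100 J.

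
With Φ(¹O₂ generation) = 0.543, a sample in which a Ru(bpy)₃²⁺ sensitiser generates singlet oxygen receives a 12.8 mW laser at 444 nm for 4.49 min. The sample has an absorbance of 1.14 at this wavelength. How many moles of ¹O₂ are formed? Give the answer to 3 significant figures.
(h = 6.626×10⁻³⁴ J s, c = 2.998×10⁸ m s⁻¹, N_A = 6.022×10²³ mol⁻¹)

Photon energy at 444 nm: hc/λ = (6.626×10⁻³⁴)(2.998×10⁸)/(444×10⁻⁹) = 4.474×10⁻¹⁹ J.
Energy delivered: (12.8 mW)(269.4 s) = 3.448 J.
Photons incident: 3.448 / 4.474×10⁻¹⁹ = 7.707×10¹⁸, i.e. 7.707×10¹⁸/6.022×10²³ = 1.280×10⁻⁵ mol.
Fraction absorbed: 1 − 10^(−1.14) = 0.9276.
Photons absorbed: 0.9276 × 1.280×10⁻⁵ = 1.187×10⁻⁵ mol.
Product: Φ × n_abs = 0.543 × 1.187×10⁻⁵ = 6.445×10⁻⁶ mol.

6.45×10⁻⁶ mol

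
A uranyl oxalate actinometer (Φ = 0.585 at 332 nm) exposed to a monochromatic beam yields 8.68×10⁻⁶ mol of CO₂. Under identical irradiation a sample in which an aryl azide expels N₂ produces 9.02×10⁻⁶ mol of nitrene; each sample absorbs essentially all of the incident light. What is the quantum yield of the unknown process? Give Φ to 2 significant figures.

Photons absorbed by the actinometer: 8.68×10⁻⁶ / 0.585 = 1.484×10⁻⁵ mol.
Φ(unknown) = 9.02×10⁻⁶ / 1.484×10⁻⁵ = 0.61.

Φ = 0.61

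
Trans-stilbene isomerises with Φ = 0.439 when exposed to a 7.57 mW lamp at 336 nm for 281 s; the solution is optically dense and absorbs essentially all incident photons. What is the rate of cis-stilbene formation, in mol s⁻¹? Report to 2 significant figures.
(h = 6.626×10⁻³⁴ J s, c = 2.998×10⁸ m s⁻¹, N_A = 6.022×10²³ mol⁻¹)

Photon energy at 336 nm: hc/λ = (6.626×10⁻³⁴)(2.998×10⁸)/(336×10⁻⁹) = 5.912×10⁻¹⁹ J.
Energy delivered: (7.57 mW)(281 s) = 2.127 J.
Photons incident: 2.127 / 5.912×10⁻¹⁹ = 3.598×10¹⁸, i.e. 3.598×10¹⁸/6.022×10²³ = 5.975×10⁻⁶ mol.
Product formed: 0.439 × 5.975×10⁻⁶ = 2.623×10⁻⁶ mol.
Rate: 2.623×10⁻⁶ / 281 s = 9.3×10⁻⁹ mol s⁻¹.

9.3×10⁻⁹ mol s⁻¹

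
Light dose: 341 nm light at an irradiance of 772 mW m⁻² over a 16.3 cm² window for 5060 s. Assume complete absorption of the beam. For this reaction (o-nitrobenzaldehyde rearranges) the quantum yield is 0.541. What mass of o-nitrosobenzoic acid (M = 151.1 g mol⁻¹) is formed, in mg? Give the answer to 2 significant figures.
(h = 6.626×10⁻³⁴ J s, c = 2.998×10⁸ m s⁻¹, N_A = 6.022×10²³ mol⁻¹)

Photon energy at 341 nm: hc/λ = (6.626×10⁻³⁴)(2.998×10⁸)/(341×10⁻⁹) = 5.825×10⁻¹⁹ J.
Energy delivered: (772 mW m⁻²)(16.3×10⁻⁴ m²)(5060 s) = 6.367 J.
Photons incident: 6.367 / 5.825×10⁻¹⁹ = 1.093×10¹⁹, i.e. 1.093×10¹⁹/6.022×10²³ = 1.815×10⁻⁵ mol.
Product: Φ × n_abs = 0.541 × 1.815×10⁻⁵ = 9.819×10⁻⁶ mol.
Mass: 9.819×10⁻⁶ × 151.1 = 0.001484 g = 1.5 mg.

1.5 mg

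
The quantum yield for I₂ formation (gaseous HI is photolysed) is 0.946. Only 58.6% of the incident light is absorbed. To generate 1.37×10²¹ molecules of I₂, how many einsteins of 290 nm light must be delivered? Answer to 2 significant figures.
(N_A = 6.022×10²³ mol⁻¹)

Product: 1.37×10²¹ / 6.022×10²³ = 0.002275 mol.
Photons that must be absorbed: 0.002275 / 0.946 = 0.002405 mol.
Incident photons needed: 0.002405 / 0.586 = 0.004104 mol.

0.0041 einstein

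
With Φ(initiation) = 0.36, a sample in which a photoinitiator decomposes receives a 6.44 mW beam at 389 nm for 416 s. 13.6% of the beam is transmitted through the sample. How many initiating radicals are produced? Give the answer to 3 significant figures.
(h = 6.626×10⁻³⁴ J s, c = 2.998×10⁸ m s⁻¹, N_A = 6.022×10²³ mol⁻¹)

Photon energy at 389 nm: hc/λ = (6.626×10⁻³⁴)(2.998×10⁸)/(389×10⁻⁹) = 5.107×10⁻¹⁹ J.
Energy delivered: (6.44 mW)(416 s) = 2.679 J.
Photons incident: 2.679 / 5.107×10⁻¹⁹ = 5.246×10¹⁸, i.e. 5.246×10¹⁸/6.022×10²³ = 8.711×10⁻⁶ mol.
Fraction absorbed: 1 − 13.6/100 = 0.8640.
Photons absorbed: 0.8640 × 8.711×10⁻⁶ = 7.526×10⁻⁶ mol.
Product: Φ × n_abs = 0.36 × 7.526×10⁻⁶ = 2.709×10⁻⁶ mol.
As a count: 2.709×10⁻⁶ × 6.022×10²³ = 1.63×10¹⁸.

1.63×10¹⁸ initiating radicals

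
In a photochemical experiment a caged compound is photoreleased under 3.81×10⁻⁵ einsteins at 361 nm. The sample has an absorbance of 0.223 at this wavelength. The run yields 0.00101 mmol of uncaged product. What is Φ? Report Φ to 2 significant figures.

Product: 0.00101 mmol = 1.01×10⁻⁶ mol.
Fraction absorbed: 1 − 10^(−0.223) = 0.4016.
Photons absorbed: 0.4016 × 3.81×10⁻⁵ = 1.530×10⁻⁵ mol.
Φ = 1.01×10⁻⁶ mol / 1.530×10⁻⁵ mol photons = 0.066.

Φ = 0.066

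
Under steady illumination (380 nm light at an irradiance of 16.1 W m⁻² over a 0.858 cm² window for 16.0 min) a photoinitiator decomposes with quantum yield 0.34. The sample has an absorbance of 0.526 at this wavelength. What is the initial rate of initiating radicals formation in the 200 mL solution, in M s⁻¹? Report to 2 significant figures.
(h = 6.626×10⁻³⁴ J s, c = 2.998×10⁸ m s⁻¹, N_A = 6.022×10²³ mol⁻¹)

5.2×10⁻⁹ M s⁻¹

Photon energy at 380 nm: hc/λ = (6.626×10⁻³⁴)(2.998×10⁸)/(380×10⁻⁹) = 5.228×10⁻¹⁹ J.
Energy delivered: (16.1 W m⁻²)(0.858×10⁻⁴ m²)(960 s) = 1.326 J.
Photons incident: 1.326 / 5.228×10⁻¹⁹ = 2.536×10¹⁸, i.e. 2.536×10¹⁸/6.022×10²³ = 4.211×10⁻⁶ mol.
Fraction absorbed: 1 − 10^(−0.526) = 0.7021.
Photons absorbed: 0.7021 × 4.211×10⁻⁶ = 2.957×10⁻⁶ mol.
Product formed: 0.34 × 2.957×10⁻⁶ = 1.005×10⁻⁶ mol.
Rate: 1.005×10⁻⁶ mol / (960 s × 0.2 L) = 5.2×10⁻⁹ M s⁻¹.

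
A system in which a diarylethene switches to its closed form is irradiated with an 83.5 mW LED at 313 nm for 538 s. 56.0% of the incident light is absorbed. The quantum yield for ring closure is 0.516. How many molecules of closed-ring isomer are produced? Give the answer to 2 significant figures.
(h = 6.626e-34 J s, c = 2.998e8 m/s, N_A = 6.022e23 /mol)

Photon energy at 313 nm: hc/λ = (6.626e-34)(2.998e8)/(313e-9) = 6.347e-19 J.
Energy delivered: (83.5 mW)(538 s) = 44.92 J.
Photons incident: 44.92 / 6.347e-19 = 7.077e19, i.e. 7.077e19/6.022e23 = 1.175e-4 mol.
Photons absorbed: 0.560 × 1.175e-4 = 6.580e-5 mol.
Product: Φ × n_abs = 0.516 × 6.580e-5 = 3.395e-5 mol.
As a count: 3.395e-5 × 6.022e23 = 2.0e19.

2.0e19 molecules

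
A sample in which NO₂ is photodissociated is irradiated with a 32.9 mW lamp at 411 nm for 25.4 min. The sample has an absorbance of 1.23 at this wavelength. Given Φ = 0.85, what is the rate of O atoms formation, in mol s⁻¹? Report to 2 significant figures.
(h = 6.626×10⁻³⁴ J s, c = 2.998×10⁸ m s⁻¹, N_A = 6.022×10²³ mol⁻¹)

Photon energy at 411 nm: hc/λ = (6.626×10⁻³⁴)(2.998×10⁸)/(411×10⁻⁹) = 4.833×10⁻¹⁹ J.
Energy delivered: (32.9 mW)(1524 s) = 50.14 J.
Photons incident: 50.14 / 4.833×10⁻¹⁹ = 1.037×10²⁰, i.e. 1.037×10²⁰/6.022×10²³ = 1.722×10⁻⁴ mol.
Fraction absorbed: 1 − 10^(−1.23) = 0.9411.
Photons absorbed: 0.9411 × 1.722×10⁻⁴ = 1.621×10⁻⁴ mol.
Product formed: 0.85 × 1.621×10⁻⁴ = 1.378×10⁻⁴ mol.
Rate: 1.378×10⁻⁴ / 1524 s = 9.0×10⁻⁸ mol s⁻¹.

9.0×10⁻⁸ mol s⁻¹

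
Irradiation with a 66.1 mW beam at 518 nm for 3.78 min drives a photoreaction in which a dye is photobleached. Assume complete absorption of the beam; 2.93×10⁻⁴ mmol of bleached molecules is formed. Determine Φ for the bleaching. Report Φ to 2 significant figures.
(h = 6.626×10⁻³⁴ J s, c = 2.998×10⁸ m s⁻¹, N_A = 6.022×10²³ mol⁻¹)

Product: 2.93×10⁻⁴ mmol = 2.93×10⁻⁷ mol.
Photon energy at 518 nm: hc/λ = (6.626×10⁻³⁴)(2.998×10⁸)/(518×10⁻⁹) = 3.835×10⁻¹⁹ J.
Energy delivered: (66.1 mW)(226.8 s) = 14.99 J.
Photons incident: 14.99 / 3.835×10⁻¹⁹ = 3.909×10¹⁹, i.e. 3.909×10¹⁹/6.022×10²³ = 6.491×10⁻⁵ mol.
Φ = 2.93×10⁻⁷ mol / 6.491×10⁻⁵ mol photons = 0.0045.

Φ = 0.0045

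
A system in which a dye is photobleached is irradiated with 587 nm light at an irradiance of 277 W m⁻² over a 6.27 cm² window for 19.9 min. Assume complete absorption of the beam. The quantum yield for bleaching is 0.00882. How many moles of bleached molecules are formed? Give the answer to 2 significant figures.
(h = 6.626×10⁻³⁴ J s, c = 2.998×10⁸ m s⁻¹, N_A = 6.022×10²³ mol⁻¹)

9.0×10⁻⁶ mol

Photon energy at 587 nm: hc/λ = (6.626×10⁻³⁴)(2.998×10⁸)/(587×10⁻⁹) = 3.384×10⁻¹⁹ J.
Energy delivered: (277 W m⁻²)(6.27×10⁻⁴ m²)(1194 s) = 207.4 J.
Photons incident: 207.4 / 3.384×10⁻¹⁹ = 6.129×10²⁰, i.e. 6.129×10²⁰/6.022×10²³ = 0.001018 mol.
Product: Φ × n_abs = 0.00882 × 0.001018 = 8.979×10⁻⁶ mol.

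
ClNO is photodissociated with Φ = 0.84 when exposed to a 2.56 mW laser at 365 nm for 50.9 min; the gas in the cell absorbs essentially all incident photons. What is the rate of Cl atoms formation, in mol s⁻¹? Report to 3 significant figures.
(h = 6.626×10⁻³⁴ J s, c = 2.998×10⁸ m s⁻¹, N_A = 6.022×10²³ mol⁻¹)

Photon energy at 365 nm: hc/λ = (6.626×10⁻³⁴)(2.998×10⁸)/(365×10⁻⁹) = 5.442×10⁻¹⁹ J.
Energy delivered: (2.56 mW)(3054 s) = 7.818 J.
Photons incident: 7.818 / 5.442×10⁻¹⁹ = 1.437×10¹⁹, i.e. 1.437×10¹⁹/6.022×10²³ = 2.386×10⁻⁵ mol.
Product formed: 0.84 × 2.386×10⁻⁵ = 2.004×10⁻⁵ mol.
Rate: 2.004×10⁻⁵ / 3054 s = 6.56×10⁻⁹ mol s⁻¹.

6.56×10⁻⁹ mol s⁻¹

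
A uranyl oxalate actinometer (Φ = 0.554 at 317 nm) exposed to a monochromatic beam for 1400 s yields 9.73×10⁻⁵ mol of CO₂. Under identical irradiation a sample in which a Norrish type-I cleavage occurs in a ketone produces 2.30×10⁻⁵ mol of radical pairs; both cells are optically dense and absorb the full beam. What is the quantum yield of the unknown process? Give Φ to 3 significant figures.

Photons absorbed by the actinometer: 9.73×10⁻⁵ / 0.554 = 1.756×10⁻⁴ mol.
Φ(unknown) = 2.30×10⁻⁵ / 1.756×10⁻⁴ = 0.131.

Φ = 0.131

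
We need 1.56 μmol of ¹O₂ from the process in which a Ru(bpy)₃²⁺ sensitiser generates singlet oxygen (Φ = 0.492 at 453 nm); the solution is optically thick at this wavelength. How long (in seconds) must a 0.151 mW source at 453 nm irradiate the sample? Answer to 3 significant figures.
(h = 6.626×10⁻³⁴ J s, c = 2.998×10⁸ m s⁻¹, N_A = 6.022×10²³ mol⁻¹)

Product: 1.56 μmol = 1.56×10⁻⁶ mol.
Photons that must be absorbed: 1.56×10⁻⁶ / 0.492 = 3.171×10⁻⁶ mol.
Photon energy: hc/λ = 4.385×10⁻¹⁹ J; per mole, 2.641×10⁵ J mol⁻¹.
Energy required: 3.171×10⁻⁶ × 2.641×10⁵ = 0.8375 J.
Time: 0.8375 J / 0.000151 W = 5550 s.

t ≈ 5550 s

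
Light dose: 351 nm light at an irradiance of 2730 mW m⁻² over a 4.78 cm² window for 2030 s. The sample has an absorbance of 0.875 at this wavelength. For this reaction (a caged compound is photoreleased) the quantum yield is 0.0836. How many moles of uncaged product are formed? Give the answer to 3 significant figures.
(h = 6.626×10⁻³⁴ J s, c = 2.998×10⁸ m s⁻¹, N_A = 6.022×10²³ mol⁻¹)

Photon energy at 351 nm: hc/λ = (6.626×10⁻³⁴)(2.998×10⁸)/(351×10⁻⁹) = 5.659×10⁻¹⁹ J.
Energy delivered: (2730 mW m⁻²)(4.78×10⁻⁴ m²)(2030 s) = 2.649 J.
Photons incident: 2.649 / 5.659×10⁻¹⁹ = 4.681×10¹⁸, i.e. 4.681×10¹⁸/6.022×10²³ = 7.773×10⁻⁶ mol.
Fraction absorbed: 1 − 10^(−0.875) = 0.8666.
Photons absorbed: 0.8666 × 7.773×10⁻⁶ = 6.736×10⁻⁶ mol.
Product: Φ × n_abs = 0.0836 × 6.736×10⁻⁶ = 5.631×10⁻⁷ mol.

5.63×10⁻⁷ mol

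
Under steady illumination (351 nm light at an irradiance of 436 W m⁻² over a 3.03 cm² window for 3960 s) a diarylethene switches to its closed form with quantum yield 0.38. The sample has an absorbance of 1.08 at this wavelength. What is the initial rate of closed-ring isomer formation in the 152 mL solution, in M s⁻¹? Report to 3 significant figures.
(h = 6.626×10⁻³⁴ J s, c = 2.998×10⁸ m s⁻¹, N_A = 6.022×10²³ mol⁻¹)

8.88×10⁻⁷ M s⁻¹

Photon energy at 351 nm: hc/λ = (6.626×10⁻³⁴)(2.998×10⁸)/(351×10⁻⁹) = 5.659×10⁻¹⁹ J.
Energy delivered: (436 W m⁻²)(3.03×10⁻⁴ m²)(3960 s) = 523.1 J.
Photons incident: 523.1 / 5.659×10⁻¹⁹ = 9.244×10²⁰, i.e. 9.244×10²⁰/6.022×10²³ = 0.001535 mol.
Fraction absorbed: 1 − 10^(−1.08) = 0.9168.
Photons absorbed: 0.9168 × 0.001535 = 0.001407 mol.
Product formed: 0.38 × 0.001407 = 5.347×10⁻⁴ mol.
Rate: 5.347×10⁻⁴ mol / (3960 s × 0.152 L) = 8.88×10⁻⁷ M s⁻¹.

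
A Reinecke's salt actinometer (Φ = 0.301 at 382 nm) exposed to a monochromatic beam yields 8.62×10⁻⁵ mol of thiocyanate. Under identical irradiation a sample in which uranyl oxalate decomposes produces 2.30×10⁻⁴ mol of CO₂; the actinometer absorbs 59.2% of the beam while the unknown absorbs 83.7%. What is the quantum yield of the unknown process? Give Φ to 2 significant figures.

Photons absorbed by the actinometer: 8.62×10⁻⁵ / 0.301 = 2.864×10⁻⁴ mol.
Incident flux: 2.864×10⁻⁴ / 0.592 = 4.838×10⁻⁴ einstein.
Absorbed by unknown: 0.837 × 4.838×10⁻⁴ = 4.049×10⁻⁴ mol.
Φ(unknown) = 2.30×10⁻⁴ / 4.049×10⁻⁴ = 0.57.

Φ = 0.57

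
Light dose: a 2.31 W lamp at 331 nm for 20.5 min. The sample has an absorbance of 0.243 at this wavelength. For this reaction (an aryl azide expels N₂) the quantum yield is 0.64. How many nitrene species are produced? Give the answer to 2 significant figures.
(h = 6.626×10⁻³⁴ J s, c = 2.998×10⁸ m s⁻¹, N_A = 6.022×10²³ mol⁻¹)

Photon energy at 331 nm: hc/λ = (6.626×10⁻³⁴)(2.998×10⁸)/(331×10⁻⁹) = 6.001×10⁻¹⁹ J.
Energy delivered: (2.31 W)(1230 s) = 2841 J.
Photons incident: 2841 / 6.001×10⁻¹⁹ = 4.734×10²¹, i.e. 4.734×10²¹/6.022×10²³ = 0.007861 mol.
Fraction absorbed: 1 − 10^(−0.243) = 0.4285.
Photons absorbed: 0.4285 × 0.007861 = 0.003368 mol.
Product: Φ × n_abs = 0.64 × 0.003368 = 0.002156 mol.
As a count: 0.002156 × 6.022×10²³ = 1.3×10²¹.

1.3×10²¹ species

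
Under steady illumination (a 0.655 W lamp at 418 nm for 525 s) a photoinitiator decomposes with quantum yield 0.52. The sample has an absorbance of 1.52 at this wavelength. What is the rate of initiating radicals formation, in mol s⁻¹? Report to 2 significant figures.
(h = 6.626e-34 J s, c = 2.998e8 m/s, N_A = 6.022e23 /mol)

1.2e-6 mol s⁻¹

Photon energy at 418 nm: hc/λ = (6.626e-34)(2.998e8)/(418e-9) = 4.752e-19 J.
Energy delivered: (0.655 W)(525 s) = 343.9 J.
Photons incident: 343.9 / 4.752e-19 = 7.237e20, i.e. 7.237e20/6.022e23 = 0.001202 mol.
Fraction absorbed: 1 − 10^(−1.52) = 0.9698.
Photons absorbed: 0.9698 × 0.001202 = 0.001166 mol.
Product formed: 0.52 × 0.001166 = 6.063e-4 mol.
Rate: 6.063e-4 / 525 s = 1.2e-6 mol s⁻¹.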